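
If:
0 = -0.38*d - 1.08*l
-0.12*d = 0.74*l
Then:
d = 0.00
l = 0.00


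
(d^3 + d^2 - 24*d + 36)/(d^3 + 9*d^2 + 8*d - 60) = (d - 3)/(d + 5)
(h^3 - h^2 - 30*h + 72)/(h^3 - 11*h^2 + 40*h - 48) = (h + 6)/(h - 4)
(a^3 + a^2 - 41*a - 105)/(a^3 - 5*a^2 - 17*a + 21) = (a + 5)/(a - 1)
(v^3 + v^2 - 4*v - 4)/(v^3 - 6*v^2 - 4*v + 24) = (v + 1)/(v - 6)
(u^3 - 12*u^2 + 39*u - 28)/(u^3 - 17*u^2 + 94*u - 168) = (u - 1)/(u - 6)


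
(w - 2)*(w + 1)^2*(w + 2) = w^4 + 2*w^3 - 3*w^2 - 8*w - 4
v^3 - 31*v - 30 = (v - 6)*(v + 1)*(v + 5)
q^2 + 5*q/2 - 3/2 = (q - 1/2)*(q + 3)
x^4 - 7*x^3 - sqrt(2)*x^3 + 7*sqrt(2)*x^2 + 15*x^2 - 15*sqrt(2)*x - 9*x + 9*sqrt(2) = (x - 3)^2*(x - 1)*(x - sqrt(2))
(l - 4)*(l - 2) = l^2 - 6*l + 8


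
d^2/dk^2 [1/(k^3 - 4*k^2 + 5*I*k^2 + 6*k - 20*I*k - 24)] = 2*((-3*k + 4 - 5*I)*(k^3 - 4*k^2 + 5*I*k^2 + 6*k - 20*I*k - 24) + (3*k^2 - 8*k + 10*I*k + 6 - 20*I)^2)/(k^3 - 4*k^2 + 5*I*k^2 + 6*k - 20*I*k - 24)^3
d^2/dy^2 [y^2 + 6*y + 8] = 2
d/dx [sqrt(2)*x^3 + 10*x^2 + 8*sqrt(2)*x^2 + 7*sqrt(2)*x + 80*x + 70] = 3*sqrt(2)*x^2 + 20*x + 16*sqrt(2)*x + 7*sqrt(2) + 80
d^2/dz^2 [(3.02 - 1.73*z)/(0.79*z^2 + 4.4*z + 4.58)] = (-(1.58*z + 4.4)*(1.73*z - 3.02)*(3.16*z + 8.8) + (8.2002*z + 10.4524)*(0.79*z^2 + 4.4*z + 4.58))/(0.79*z^2 + 4.4*z + 4.58)^3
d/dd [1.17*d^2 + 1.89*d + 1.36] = 2.34*d + 1.89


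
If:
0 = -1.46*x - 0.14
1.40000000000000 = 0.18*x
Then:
No Solution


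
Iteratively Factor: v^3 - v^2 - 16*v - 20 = (v + 2)*(v^2 - 3*v - 10) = (v - 5)*(v + 2)*(v + 2)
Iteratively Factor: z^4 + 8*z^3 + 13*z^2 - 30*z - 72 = (z + 3)*(z^3 + 5*z^2 - 2*z - 24) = (z - 2)*(z + 3)*(z^2 + 7*z + 12) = (z - 2)*(z + 3)*(z + 4)*(z + 3)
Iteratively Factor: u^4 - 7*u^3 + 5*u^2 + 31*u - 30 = (u - 5)*(u^3 - 2*u^2 - 5*u + 6) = (u - 5)*(u + 2)*(u^2 - 4*u + 3) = (u - 5)*(u - 1)*(u + 2)*(u - 3)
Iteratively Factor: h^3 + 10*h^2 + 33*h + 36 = (h + 4)*(h^2 + 6*h + 9) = (h + 3)*(h + 4)*(h + 3)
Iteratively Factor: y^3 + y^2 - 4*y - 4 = (y - 2)*(y^2 + 3*y + 2) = (y - 2)*(y + 2)*(y + 1)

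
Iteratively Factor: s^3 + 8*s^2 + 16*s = (s)*(s^2 + 8*s + 16) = s*(s + 4)*(s + 4)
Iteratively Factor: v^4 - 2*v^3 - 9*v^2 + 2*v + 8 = (v - 4)*(v^3 + 2*v^2 - v - 2) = (v - 4)*(v + 1)*(v^2 + v - 2) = (v - 4)*(v - 1)*(v + 1)*(v + 2)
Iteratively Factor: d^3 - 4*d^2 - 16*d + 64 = (d - 4)*(d^2 - 16) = (d - 4)*(d + 4)*(d - 4)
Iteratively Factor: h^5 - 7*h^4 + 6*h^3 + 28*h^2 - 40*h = (h - 5)*(h^4 - 2*h^3 - 4*h^2 + 8*h) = (h - 5)*(h - 2)*(h^3 - 4*h) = (h - 5)*(h - 2)*(h + 2)*(h^2 - 2*h) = (h - 5)*(h - 2)^2*(h + 2)*(h)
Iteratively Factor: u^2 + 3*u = (u + 3)*(u)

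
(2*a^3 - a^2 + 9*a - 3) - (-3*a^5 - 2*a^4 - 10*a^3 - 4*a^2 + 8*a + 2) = 3*a^5 + 2*a^4 + 12*a^3 + 3*a^2 + a - 5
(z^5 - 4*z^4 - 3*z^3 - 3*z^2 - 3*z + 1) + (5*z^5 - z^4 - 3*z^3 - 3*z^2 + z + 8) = 6*z^5 - 5*z^4 - 6*z^3 - 6*z^2 - 2*z + 9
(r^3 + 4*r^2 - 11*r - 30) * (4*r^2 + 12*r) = 4*r^5 + 28*r^4 + 4*r^3 - 252*r^2 - 360*r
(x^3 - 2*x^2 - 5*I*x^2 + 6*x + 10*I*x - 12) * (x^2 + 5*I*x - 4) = x^5 - 2*x^4 + 27*x^3 - 54*x^2 + 50*I*x^2 - 24*x - 100*I*x + 48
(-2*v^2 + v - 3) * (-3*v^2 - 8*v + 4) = 6*v^4 + 13*v^3 - 7*v^2 + 28*v - 12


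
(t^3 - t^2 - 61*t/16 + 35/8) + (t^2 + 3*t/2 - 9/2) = t^3 - 37*t/16 - 1/8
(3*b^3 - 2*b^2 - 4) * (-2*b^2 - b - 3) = -6*b^5 + b^4 - 7*b^3 + 14*b^2 + 4*b + 12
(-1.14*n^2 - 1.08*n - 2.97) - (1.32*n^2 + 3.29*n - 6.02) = -2.46*n^2 - 4.37*n + 3.05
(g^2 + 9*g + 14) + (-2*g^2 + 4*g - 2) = -g^2 + 13*g + 12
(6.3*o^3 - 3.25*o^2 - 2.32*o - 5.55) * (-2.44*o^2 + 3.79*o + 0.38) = -15.372*o^5 + 31.807*o^4 - 4.2627*o^3 + 3.5142*o^2 - 21.9161*o - 2.109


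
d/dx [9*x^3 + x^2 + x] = 27*x^2 + 2*x + 1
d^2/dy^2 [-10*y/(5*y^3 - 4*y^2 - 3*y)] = 20*(-75*y^2 + 60*y - 31)/(125*y^6 - 300*y^5 + 15*y^4 + 296*y^3 - 9*y^2 - 108*y - 27)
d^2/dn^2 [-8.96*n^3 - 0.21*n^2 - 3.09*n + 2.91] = -53.76*n - 0.42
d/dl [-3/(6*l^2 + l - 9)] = 3*(12*l + 1)/(6*l^2 + l - 9)^2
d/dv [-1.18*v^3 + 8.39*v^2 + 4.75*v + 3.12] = -3.54*v^2 + 16.78*v + 4.75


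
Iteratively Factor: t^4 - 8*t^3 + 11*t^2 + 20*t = (t - 4)*(t^3 - 4*t^2 - 5*t) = t*(t - 4)*(t^2 - 4*t - 5) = t*(t - 5)*(t - 4)*(t + 1)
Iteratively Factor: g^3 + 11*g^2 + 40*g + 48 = (g + 4)*(g^2 + 7*g + 12) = (g + 3)*(g + 4)*(g + 4)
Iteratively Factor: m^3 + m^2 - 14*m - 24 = (m + 3)*(m^2 - 2*m - 8) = (m - 4)*(m + 3)*(m + 2)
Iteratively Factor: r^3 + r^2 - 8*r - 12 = (r + 2)*(r^2 - r - 6) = (r - 3)*(r + 2)*(r + 2)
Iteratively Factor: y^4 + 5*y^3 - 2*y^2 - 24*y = (y - 2)*(y^3 + 7*y^2 + 12*y) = y*(y - 2)*(y^2 + 7*y + 12) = y*(y - 2)*(y + 3)*(y + 4)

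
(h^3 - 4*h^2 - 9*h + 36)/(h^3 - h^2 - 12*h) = (h - 3)/h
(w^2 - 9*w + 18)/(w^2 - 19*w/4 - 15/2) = 4*(w - 3)/(4*w + 5)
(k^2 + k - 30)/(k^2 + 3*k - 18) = (k - 5)/(k - 3)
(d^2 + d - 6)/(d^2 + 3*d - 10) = (d + 3)/(d + 5)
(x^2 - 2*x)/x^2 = (x - 2)/x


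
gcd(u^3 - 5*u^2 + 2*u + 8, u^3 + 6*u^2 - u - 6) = u + 1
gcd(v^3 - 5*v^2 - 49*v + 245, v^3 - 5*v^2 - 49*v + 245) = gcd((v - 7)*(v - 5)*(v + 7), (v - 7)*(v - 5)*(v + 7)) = v^3 - 5*v^2 - 49*v + 245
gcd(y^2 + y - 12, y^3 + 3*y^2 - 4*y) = y + 4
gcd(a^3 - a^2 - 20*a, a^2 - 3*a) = a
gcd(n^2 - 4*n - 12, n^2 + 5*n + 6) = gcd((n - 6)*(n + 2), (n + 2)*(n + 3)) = n + 2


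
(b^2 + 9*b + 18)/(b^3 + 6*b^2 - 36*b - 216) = (b + 3)/(b^2 - 36)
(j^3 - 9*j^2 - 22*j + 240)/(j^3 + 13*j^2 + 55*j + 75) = (j^2 - 14*j + 48)/(j^2 + 8*j + 15)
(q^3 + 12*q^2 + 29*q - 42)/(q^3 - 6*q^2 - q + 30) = (q^3 + 12*q^2 + 29*q - 42)/(q^3 - 6*q^2 - q + 30)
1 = 1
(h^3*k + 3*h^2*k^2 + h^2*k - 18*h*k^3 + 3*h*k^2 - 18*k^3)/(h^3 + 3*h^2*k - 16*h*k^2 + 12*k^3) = k*(h^2 - 3*h*k + h - 3*k)/(h^2 - 3*h*k + 2*k^2)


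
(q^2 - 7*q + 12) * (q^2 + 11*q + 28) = q^4 + 4*q^3 - 37*q^2 - 64*q + 336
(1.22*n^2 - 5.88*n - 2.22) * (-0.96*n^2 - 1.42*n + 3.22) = -1.1712*n^4 + 3.9124*n^3 + 14.4092*n^2 - 15.7812*n - 7.1484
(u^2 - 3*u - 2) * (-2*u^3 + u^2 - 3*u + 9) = -2*u^5 + 7*u^4 - 2*u^3 + 16*u^2 - 21*u - 18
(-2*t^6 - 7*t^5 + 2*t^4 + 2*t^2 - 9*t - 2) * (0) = 0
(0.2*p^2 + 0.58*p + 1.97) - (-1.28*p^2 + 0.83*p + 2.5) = 1.48*p^2 - 0.25*p - 0.53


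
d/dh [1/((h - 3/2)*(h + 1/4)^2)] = 64*(11 - 12*h)/(256*h^5 - 576*h^4 + 48*h^3 + 292*h^2 + 96*h + 9)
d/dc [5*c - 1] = 5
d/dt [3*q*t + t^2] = 3*q + 2*t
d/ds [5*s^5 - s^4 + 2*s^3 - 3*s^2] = s*(25*s^3 - 4*s^2 + 6*s - 6)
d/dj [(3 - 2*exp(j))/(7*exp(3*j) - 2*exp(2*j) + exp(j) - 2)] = ((2*exp(j) - 3)*(21*exp(2*j) - 4*exp(j) + 1) - 14*exp(3*j) + 4*exp(2*j) - 2*exp(j) + 4)*exp(j)/(7*exp(3*j) - 2*exp(2*j) + exp(j) - 2)^2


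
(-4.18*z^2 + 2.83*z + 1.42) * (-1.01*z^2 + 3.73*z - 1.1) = 4.2218*z^4 - 18.4497*z^3 + 13.7197*z^2 + 2.1836*z - 1.562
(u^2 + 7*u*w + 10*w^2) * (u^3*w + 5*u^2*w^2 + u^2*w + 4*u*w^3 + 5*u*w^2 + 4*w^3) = u^5*w + 12*u^4*w^2 + u^4*w + 49*u^3*w^3 + 12*u^3*w^2 + 78*u^2*w^4 + 49*u^2*w^3 + 40*u*w^5 + 78*u*w^4 + 40*w^5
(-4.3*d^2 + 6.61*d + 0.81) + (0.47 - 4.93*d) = -4.3*d^2 + 1.68*d + 1.28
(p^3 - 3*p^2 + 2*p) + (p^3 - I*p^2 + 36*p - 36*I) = 2*p^3 - 3*p^2 - I*p^2 + 38*p - 36*I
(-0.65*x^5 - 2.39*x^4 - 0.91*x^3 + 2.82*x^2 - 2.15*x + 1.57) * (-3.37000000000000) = 2.1905*x^5 + 8.0543*x^4 + 3.0667*x^3 - 9.5034*x^2 + 7.2455*x - 5.2909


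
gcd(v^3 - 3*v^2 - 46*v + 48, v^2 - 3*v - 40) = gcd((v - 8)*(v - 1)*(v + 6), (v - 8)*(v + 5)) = v - 8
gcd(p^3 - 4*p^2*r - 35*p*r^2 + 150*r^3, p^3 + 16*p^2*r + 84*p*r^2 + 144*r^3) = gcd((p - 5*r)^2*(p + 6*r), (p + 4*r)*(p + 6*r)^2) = p + 6*r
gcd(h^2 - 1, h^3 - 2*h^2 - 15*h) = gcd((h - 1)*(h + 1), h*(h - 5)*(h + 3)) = 1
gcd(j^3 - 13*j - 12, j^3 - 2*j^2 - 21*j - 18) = j^2 + 4*j + 3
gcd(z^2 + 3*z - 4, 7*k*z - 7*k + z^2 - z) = z - 1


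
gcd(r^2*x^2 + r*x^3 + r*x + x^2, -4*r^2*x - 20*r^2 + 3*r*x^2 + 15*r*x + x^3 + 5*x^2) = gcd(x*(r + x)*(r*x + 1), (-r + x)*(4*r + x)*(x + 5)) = 1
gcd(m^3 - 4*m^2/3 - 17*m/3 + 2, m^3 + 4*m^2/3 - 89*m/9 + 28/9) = m - 1/3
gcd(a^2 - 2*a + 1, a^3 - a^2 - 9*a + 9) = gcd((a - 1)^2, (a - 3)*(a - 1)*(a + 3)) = a - 1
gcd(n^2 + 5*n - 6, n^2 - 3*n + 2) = n - 1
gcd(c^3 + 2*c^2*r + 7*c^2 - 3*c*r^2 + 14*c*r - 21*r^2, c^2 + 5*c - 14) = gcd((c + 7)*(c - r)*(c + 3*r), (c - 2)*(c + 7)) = c + 7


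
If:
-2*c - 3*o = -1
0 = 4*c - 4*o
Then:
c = 1/5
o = 1/5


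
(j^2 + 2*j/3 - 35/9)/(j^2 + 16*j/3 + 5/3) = (9*j^2 + 6*j - 35)/(3*(3*j^2 + 16*j + 5))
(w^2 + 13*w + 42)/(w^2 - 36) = (w + 7)/(w - 6)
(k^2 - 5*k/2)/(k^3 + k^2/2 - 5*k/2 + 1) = k*(2*k - 5)/(2*k^3 + k^2 - 5*k + 2)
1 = 1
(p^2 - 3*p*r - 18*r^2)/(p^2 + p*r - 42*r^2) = (p + 3*r)/(p + 7*r)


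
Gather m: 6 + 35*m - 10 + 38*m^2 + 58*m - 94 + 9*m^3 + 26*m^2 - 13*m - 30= 9*m^3 + 64*m^2 + 80*m - 128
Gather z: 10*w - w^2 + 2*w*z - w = -w^2 + 2*w*z + 9*w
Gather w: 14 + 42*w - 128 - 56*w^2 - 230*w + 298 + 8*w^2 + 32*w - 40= -48*w^2 - 156*w + 144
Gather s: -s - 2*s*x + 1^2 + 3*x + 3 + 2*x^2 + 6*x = s*(-2*x - 1) + 2*x^2 + 9*x + 4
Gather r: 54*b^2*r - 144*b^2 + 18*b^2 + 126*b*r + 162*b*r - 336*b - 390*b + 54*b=-126*b^2 - 672*b + r*(54*b^2 + 288*b)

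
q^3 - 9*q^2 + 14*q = q*(q - 7)*(q - 2)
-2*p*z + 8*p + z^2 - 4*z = (-2*p + z)*(z - 4)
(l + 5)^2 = l^2 + 10*l + 25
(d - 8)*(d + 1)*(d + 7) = d^3 - 57*d - 56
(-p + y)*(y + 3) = -p*y - 3*p + y^2 + 3*y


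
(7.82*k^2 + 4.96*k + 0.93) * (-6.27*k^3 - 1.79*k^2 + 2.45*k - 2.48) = -49.0314*k^5 - 45.097*k^4 + 4.4495*k^3 - 8.9063*k^2 - 10.0223*k - 2.3064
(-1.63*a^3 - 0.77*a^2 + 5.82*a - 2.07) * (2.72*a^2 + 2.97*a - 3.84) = -4.4336*a^5 - 6.9355*a^4 + 19.8027*a^3 + 14.6118*a^2 - 28.4967*a + 7.9488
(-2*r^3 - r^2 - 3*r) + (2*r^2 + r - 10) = -2*r^3 + r^2 - 2*r - 10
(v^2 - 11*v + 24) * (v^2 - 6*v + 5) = v^4 - 17*v^3 + 95*v^2 - 199*v + 120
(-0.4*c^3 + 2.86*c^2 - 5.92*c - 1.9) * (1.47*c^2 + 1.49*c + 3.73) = -0.588*c^5 + 3.6082*c^4 - 5.933*c^3 - 0.946*c^2 - 24.9126*c - 7.087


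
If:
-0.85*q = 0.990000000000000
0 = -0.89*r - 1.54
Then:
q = -1.16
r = -1.73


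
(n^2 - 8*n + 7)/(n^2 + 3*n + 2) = (n^2 - 8*n + 7)/(n^2 + 3*n + 2)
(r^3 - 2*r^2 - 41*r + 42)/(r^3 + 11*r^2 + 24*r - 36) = (r - 7)/(r + 6)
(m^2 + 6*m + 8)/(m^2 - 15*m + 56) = (m^2 + 6*m + 8)/(m^2 - 15*m + 56)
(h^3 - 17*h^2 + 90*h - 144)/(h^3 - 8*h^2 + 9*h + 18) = (h - 8)/(h + 1)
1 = 1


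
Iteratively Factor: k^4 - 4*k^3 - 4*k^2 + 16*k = (k + 2)*(k^3 - 6*k^2 + 8*k) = (k - 4)*(k + 2)*(k^2 - 2*k) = k*(k - 4)*(k + 2)*(k - 2)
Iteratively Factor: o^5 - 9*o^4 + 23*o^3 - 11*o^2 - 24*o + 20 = (o - 2)*(o^4 - 7*o^3 + 9*o^2 + 7*o - 10) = (o - 5)*(o - 2)*(o^3 - 2*o^2 - o + 2) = (o - 5)*(o - 2)*(o + 1)*(o^2 - 3*o + 2) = (o - 5)*(o - 2)^2*(o + 1)*(o - 1)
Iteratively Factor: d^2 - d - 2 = (d + 1)*(d - 2)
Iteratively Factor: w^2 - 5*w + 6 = (w - 2)*(w - 3)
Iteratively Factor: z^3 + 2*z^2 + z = (z)*(z^2 + 2*z + 1) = z*(z + 1)*(z + 1)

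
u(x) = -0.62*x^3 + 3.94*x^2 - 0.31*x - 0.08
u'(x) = -1.86*x^2 + 7.88*x - 0.31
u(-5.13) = 188.90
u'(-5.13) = -89.68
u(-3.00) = 53.05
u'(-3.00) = -40.69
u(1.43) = 5.72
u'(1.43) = 7.15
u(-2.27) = 28.18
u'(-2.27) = -27.78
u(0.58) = 0.94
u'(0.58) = 3.63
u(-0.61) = 1.72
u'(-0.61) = -5.81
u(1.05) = 3.22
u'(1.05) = 5.91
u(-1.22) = 7.29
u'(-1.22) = -12.69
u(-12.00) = 1642.36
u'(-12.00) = -362.71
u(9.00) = -135.71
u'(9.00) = -80.05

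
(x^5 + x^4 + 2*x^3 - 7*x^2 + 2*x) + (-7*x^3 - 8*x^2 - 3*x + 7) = x^5 + x^4 - 5*x^3 - 15*x^2 - x + 7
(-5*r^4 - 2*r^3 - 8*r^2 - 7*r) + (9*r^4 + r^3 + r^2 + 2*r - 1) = 4*r^4 - r^3 - 7*r^2 - 5*r - 1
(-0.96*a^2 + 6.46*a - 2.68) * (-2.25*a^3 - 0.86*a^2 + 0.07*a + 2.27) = 2.16*a^5 - 13.7094*a^4 + 0.4072*a^3 + 0.5778*a^2 + 14.4766*a - 6.0836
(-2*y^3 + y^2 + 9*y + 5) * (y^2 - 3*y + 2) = -2*y^5 + 7*y^4 + 2*y^3 - 20*y^2 + 3*y + 10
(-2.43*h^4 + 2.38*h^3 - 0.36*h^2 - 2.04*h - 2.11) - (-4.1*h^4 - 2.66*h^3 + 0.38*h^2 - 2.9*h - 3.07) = 1.67*h^4 + 5.04*h^3 - 0.74*h^2 + 0.86*h + 0.96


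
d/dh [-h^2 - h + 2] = -2*h - 1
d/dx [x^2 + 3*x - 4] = 2*x + 3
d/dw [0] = 0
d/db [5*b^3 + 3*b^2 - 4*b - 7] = 15*b^2 + 6*b - 4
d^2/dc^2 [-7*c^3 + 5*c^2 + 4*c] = 10 - 42*c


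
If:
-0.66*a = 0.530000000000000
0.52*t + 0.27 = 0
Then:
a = -0.80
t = -0.52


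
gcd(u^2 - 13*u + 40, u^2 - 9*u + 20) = u - 5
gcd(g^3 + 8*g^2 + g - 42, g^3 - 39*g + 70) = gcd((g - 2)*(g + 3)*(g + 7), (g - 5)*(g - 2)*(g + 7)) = g^2 + 5*g - 14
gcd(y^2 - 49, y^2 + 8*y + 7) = y + 7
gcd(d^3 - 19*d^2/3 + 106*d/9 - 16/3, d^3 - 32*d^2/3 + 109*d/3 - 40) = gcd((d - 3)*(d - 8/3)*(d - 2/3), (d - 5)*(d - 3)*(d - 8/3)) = d^2 - 17*d/3 + 8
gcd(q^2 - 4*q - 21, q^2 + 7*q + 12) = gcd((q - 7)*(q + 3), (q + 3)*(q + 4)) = q + 3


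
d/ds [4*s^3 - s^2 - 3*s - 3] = 12*s^2 - 2*s - 3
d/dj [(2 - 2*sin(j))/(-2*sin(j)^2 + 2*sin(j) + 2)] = (2*sin(j) + cos(j)^2 - 3)*cos(j)/(sin(j) + cos(j)^2)^2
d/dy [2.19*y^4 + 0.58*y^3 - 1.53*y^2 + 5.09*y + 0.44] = 8.76*y^3 + 1.74*y^2 - 3.06*y + 5.09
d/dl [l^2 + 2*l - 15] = 2*l + 2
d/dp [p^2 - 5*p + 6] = 2*p - 5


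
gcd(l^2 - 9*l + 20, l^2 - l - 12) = l - 4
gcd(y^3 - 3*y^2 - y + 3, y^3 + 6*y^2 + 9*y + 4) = y + 1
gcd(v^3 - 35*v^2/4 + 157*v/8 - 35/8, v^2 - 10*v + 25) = v - 5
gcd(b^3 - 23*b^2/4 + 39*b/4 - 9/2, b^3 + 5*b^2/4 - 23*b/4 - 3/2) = b - 2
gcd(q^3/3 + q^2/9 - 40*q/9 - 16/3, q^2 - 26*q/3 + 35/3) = 1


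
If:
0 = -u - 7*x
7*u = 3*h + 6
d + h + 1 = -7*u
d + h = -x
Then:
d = 173/75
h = -349/150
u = -7/50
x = 1/50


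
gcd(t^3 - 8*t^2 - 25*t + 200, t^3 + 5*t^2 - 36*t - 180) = t + 5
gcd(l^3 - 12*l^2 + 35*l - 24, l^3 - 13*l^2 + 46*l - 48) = l^2 - 11*l + 24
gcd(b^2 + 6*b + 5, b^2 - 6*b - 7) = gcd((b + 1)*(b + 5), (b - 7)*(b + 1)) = b + 1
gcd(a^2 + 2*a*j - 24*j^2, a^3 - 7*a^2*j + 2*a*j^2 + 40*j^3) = a - 4*j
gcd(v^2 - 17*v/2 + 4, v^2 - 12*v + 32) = v - 8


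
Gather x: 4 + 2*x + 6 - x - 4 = x + 6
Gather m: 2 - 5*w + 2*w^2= 2*w^2 - 5*w + 2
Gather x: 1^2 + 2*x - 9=2*x - 8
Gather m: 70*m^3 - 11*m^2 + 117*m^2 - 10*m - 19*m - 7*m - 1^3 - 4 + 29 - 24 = 70*m^3 + 106*m^2 - 36*m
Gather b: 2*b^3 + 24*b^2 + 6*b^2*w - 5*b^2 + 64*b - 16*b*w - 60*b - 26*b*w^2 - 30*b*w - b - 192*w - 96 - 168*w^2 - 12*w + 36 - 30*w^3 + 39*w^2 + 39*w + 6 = 2*b^3 + b^2*(6*w + 19) + b*(-26*w^2 - 46*w + 3) - 30*w^3 - 129*w^2 - 165*w - 54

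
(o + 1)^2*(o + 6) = o^3 + 8*o^2 + 13*o + 6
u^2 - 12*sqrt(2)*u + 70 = (u - 7*sqrt(2))*(u - 5*sqrt(2))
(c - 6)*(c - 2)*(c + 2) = c^3 - 6*c^2 - 4*c + 24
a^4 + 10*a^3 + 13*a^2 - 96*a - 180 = (a - 3)*(a + 2)*(a + 5)*(a + 6)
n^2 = n^2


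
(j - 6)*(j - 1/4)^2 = j^3 - 13*j^2/2 + 49*j/16 - 3/8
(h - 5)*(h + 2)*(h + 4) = h^3 + h^2 - 22*h - 40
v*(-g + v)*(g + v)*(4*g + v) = -4*g^3*v - g^2*v^2 + 4*g*v^3 + v^4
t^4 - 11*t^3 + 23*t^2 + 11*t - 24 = (t - 8)*(t - 3)*(t - 1)*(t + 1)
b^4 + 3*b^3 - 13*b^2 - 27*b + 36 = (b - 3)*(b - 1)*(b + 3)*(b + 4)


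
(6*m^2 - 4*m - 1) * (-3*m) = -18*m^3 + 12*m^2 + 3*m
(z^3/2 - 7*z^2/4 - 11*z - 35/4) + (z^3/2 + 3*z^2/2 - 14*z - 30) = z^3 - z^2/4 - 25*z - 155/4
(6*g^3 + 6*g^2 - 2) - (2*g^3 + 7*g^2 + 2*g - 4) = 4*g^3 - g^2 - 2*g + 2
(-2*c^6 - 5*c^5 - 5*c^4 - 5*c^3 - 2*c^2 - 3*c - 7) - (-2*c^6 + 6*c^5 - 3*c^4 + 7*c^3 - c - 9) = -11*c^5 - 2*c^4 - 12*c^3 - 2*c^2 - 2*c + 2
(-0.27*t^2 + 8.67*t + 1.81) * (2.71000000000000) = -0.7317*t^2 + 23.4957*t + 4.9051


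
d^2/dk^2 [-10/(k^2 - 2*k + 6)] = 20*(k^2 - 2*k - 4*(k - 1)^2 + 6)/(k^2 - 2*k + 6)^3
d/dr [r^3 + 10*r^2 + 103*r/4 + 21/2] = 3*r^2 + 20*r + 103/4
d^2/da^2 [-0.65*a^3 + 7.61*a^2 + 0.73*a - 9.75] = 15.22 - 3.9*a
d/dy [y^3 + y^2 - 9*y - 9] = 3*y^2 + 2*y - 9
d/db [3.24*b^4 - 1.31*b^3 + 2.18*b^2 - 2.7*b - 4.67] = 12.96*b^3 - 3.93*b^2 + 4.36*b - 2.7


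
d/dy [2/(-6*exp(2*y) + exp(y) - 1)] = (24*exp(y) - 2)*exp(y)/(6*exp(2*y) - exp(y) + 1)^2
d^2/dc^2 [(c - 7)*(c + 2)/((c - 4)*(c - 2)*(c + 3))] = 2*(c^6 - 15*c^5 - 9*c^4 + 43*c^3 + 978*c^2 - 1332*c - 3032)/(c^9 - 9*c^8 - 3*c^7 + 225*c^6 - 402*c^5 - 1692*c^4 + 5048*c^3 + 2016*c^2 - 17280*c + 13824)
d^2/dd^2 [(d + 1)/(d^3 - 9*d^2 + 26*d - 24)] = 2*((d + 1)*(3*d^2 - 18*d + 26)^2 + (-3*d^2 + 18*d - 3*(d - 3)*(d + 1) - 26)*(d^3 - 9*d^2 + 26*d - 24))/(d^3 - 9*d^2 + 26*d - 24)^3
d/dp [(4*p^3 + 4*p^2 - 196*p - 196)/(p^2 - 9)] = 4*(p^4 + 22*p^2 + 80*p + 441)/(p^4 - 18*p^2 + 81)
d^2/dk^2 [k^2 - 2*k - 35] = 2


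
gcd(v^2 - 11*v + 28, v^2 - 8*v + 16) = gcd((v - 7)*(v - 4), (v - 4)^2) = v - 4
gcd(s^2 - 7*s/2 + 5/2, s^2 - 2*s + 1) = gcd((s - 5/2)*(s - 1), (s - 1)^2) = s - 1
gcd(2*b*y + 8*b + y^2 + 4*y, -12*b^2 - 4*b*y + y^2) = 2*b + y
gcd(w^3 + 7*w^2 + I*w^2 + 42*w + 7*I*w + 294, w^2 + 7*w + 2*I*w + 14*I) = w + 7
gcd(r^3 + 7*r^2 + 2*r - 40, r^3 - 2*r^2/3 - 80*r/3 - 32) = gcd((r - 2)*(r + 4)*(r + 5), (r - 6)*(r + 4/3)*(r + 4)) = r + 4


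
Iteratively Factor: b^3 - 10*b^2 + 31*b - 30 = (b - 2)*(b^2 - 8*b + 15) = (b - 3)*(b - 2)*(b - 5)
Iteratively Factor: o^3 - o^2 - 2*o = (o - 2)*(o^2 + o) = (o - 2)*(o + 1)*(o)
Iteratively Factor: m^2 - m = (m - 1)*(m)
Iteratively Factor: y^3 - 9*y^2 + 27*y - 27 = (y - 3)*(y^2 - 6*y + 9) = (y - 3)^2*(y - 3)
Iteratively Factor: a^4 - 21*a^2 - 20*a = (a - 5)*(a^3 + 5*a^2 + 4*a) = a*(a - 5)*(a^2 + 5*a + 4) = a*(a - 5)*(a + 4)*(a + 1)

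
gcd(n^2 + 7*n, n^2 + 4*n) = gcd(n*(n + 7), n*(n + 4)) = n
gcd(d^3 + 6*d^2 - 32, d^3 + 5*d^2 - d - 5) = 1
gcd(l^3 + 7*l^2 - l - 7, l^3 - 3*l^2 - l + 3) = l^2 - 1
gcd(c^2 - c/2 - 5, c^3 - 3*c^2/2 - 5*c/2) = c - 5/2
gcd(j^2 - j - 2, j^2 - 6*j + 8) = j - 2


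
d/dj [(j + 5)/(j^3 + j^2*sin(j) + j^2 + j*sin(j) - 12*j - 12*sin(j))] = (-j^3*cos(j) - 2*j^3 - j^2*sin(j) - 6*j^2*cos(j) - 16*j^2 - 10*j*sin(j) + 7*j*cos(j) - 10*j - 17*sin(j) + 60*cos(j) + 60)/((j - 3)^2*(j + 4)^2*(j + sin(j))^2)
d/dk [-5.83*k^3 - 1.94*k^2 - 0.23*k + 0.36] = -17.49*k^2 - 3.88*k - 0.23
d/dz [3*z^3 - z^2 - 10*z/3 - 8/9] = 9*z^2 - 2*z - 10/3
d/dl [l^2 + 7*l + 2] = 2*l + 7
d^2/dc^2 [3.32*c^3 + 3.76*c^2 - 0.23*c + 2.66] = 19.92*c + 7.52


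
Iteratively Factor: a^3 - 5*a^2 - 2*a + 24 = (a - 4)*(a^2 - a - 6) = (a - 4)*(a - 3)*(a + 2)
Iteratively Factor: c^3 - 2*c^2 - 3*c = (c - 3)*(c^2 + c) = (c - 3)*(c + 1)*(c)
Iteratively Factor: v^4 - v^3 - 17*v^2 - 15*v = (v - 5)*(v^3 + 4*v^2 + 3*v) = (v - 5)*(v + 3)*(v^2 + v) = (v - 5)*(v + 1)*(v + 3)*(v)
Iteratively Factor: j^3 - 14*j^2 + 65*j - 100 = (j - 5)*(j^2 - 9*j + 20) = (j - 5)*(j - 4)*(j - 5)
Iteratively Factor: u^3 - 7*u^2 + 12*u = (u - 3)*(u^2 - 4*u) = (u - 4)*(u - 3)*(u)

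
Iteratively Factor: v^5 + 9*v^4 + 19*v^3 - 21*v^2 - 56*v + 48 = (v + 4)*(v^4 + 5*v^3 - v^2 - 17*v + 12) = (v - 1)*(v + 4)*(v^3 + 6*v^2 + 5*v - 12) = (v - 1)*(v + 3)*(v + 4)*(v^2 + 3*v - 4) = (v - 1)*(v + 3)*(v + 4)^2*(v - 1)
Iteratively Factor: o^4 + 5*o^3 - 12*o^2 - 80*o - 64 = (o + 4)*(o^3 + o^2 - 16*o - 16) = (o - 4)*(o + 4)*(o^2 + 5*o + 4) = (o - 4)*(o + 4)^2*(o + 1)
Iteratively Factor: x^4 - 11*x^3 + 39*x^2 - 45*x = (x - 3)*(x^3 - 8*x^2 + 15*x) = (x - 3)^2*(x^2 - 5*x) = (x - 5)*(x - 3)^2*(x)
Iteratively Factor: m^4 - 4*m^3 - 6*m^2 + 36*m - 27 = (m - 1)*(m^3 - 3*m^2 - 9*m + 27) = (m - 3)*(m - 1)*(m^2 - 9) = (m - 3)^2*(m - 1)*(m + 3)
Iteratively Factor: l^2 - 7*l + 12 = (l - 4)*(l - 3)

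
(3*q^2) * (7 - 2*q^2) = -6*q^4 + 21*q^2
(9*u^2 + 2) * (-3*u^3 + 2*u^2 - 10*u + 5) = -27*u^5 + 18*u^4 - 96*u^3 + 49*u^2 - 20*u + 10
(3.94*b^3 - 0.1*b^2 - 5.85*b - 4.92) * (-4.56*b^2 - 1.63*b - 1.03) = -17.9664*b^5 - 5.9662*b^4 + 22.7808*b^3 + 32.0737*b^2 + 14.0451*b + 5.0676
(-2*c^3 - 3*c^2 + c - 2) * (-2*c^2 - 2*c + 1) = 4*c^5 + 10*c^4 + 2*c^3 - c^2 + 5*c - 2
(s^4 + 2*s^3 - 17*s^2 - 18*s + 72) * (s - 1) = s^5 + s^4 - 19*s^3 - s^2 + 90*s - 72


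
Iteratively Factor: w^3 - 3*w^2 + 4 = (w - 2)*(w^2 - w - 2) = (w - 2)*(w + 1)*(w - 2)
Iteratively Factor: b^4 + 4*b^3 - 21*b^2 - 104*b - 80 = (b + 4)*(b^3 - 21*b - 20) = (b + 1)*(b + 4)*(b^2 - b - 20) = (b + 1)*(b + 4)^2*(b - 5)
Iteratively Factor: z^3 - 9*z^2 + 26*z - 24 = (z - 4)*(z^2 - 5*z + 6) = (z - 4)*(z - 3)*(z - 2)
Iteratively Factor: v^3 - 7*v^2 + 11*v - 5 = (v - 1)*(v^2 - 6*v + 5) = (v - 5)*(v - 1)*(v - 1)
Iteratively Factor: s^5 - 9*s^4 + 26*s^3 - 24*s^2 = (s)*(s^4 - 9*s^3 + 26*s^2 - 24*s) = s*(s - 4)*(s^3 - 5*s^2 + 6*s) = s*(s - 4)*(s - 2)*(s^2 - 3*s) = s*(s - 4)*(s - 3)*(s - 2)*(s)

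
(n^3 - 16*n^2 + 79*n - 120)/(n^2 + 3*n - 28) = (n^3 - 16*n^2 + 79*n - 120)/(n^2 + 3*n - 28)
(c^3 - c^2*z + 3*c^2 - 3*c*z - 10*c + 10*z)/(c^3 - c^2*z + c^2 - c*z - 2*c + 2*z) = (c^2 + 3*c - 10)/(c^2 + c - 2)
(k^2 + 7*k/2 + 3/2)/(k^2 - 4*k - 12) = (2*k^2 + 7*k + 3)/(2*(k^2 - 4*k - 12))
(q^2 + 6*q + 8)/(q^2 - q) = (q^2 + 6*q + 8)/(q*(q - 1))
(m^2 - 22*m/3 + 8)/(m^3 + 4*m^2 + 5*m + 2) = (m^2 - 22*m/3 + 8)/(m^3 + 4*m^2 + 5*m + 2)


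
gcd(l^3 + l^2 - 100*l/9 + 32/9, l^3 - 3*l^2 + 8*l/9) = l^2 - 3*l + 8/9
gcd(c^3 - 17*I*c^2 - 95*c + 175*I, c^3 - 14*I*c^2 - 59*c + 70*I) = c^2 - 12*I*c - 35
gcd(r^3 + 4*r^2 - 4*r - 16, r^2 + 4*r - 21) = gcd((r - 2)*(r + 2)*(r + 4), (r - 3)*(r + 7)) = 1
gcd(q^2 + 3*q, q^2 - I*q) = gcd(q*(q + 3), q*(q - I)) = q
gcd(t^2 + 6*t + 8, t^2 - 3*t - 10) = t + 2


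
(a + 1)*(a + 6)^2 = a^3 + 13*a^2 + 48*a + 36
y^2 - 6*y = y*(y - 6)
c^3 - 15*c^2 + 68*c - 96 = (c - 8)*(c - 4)*(c - 3)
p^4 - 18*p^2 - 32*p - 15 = (p - 5)*(p + 1)^2*(p + 3)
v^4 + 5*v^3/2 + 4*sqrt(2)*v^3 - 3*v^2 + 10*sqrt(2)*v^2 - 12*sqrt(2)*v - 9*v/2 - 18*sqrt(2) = (v - 3/2)*(v + 1)*(v + 3)*(v + 4*sqrt(2))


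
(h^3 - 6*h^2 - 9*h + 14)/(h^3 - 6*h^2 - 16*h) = (h^2 - 8*h + 7)/(h*(h - 8))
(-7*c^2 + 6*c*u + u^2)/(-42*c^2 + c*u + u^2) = (-c + u)/(-6*c + u)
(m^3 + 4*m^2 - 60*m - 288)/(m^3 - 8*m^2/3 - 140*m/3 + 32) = 3*(m + 6)/(3*m - 2)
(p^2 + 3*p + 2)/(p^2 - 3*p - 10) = (p + 1)/(p - 5)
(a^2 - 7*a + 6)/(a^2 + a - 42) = (a - 1)/(a + 7)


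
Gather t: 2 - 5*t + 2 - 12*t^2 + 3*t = -12*t^2 - 2*t + 4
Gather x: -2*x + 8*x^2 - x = 8*x^2 - 3*x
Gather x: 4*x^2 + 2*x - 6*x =4*x^2 - 4*x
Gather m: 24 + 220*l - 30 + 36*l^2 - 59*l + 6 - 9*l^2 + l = 27*l^2 + 162*l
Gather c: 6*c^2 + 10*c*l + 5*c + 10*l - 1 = 6*c^2 + c*(10*l + 5) + 10*l - 1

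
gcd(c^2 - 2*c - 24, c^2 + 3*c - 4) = c + 4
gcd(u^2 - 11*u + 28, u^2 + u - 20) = u - 4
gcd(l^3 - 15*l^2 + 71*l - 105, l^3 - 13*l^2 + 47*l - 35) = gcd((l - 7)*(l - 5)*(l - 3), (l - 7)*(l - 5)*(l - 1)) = l^2 - 12*l + 35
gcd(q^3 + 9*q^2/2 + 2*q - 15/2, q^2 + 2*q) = 1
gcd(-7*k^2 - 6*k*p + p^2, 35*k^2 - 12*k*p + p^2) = -7*k + p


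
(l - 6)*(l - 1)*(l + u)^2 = l^4 + 2*l^3*u - 7*l^3 + l^2*u^2 - 14*l^2*u + 6*l^2 - 7*l*u^2 + 12*l*u + 6*u^2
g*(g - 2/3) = g^2 - 2*g/3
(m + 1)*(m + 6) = m^2 + 7*m + 6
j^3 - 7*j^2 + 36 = (j - 6)*(j - 3)*(j + 2)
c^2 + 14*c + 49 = (c + 7)^2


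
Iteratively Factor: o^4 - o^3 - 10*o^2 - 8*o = (o)*(o^3 - o^2 - 10*o - 8) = o*(o + 2)*(o^2 - 3*o - 4) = o*(o + 1)*(o + 2)*(o - 4)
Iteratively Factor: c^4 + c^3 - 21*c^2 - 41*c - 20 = (c + 1)*(c^3 - 21*c - 20) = (c + 1)*(c + 4)*(c^2 - 4*c - 5) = (c - 5)*(c + 1)*(c + 4)*(c + 1)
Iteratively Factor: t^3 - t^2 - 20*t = (t - 5)*(t^2 + 4*t) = (t - 5)*(t + 4)*(t)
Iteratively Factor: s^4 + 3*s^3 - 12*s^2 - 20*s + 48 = (s - 2)*(s^3 + 5*s^2 - 2*s - 24) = (s - 2)^2*(s^2 + 7*s + 12) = (s - 2)^2*(s + 4)*(s + 3)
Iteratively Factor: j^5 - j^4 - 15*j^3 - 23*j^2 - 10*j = (j)*(j^4 - j^3 - 15*j^2 - 23*j - 10) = j*(j + 1)*(j^3 - 2*j^2 - 13*j - 10) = j*(j + 1)*(j + 2)*(j^2 - 4*j - 5) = j*(j + 1)^2*(j + 2)*(j - 5)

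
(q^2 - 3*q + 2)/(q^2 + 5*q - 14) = (q - 1)/(q + 7)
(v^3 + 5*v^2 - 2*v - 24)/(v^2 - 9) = (v^2 + 2*v - 8)/(v - 3)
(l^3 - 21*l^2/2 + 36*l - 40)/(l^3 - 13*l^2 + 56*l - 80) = (l - 5/2)/(l - 5)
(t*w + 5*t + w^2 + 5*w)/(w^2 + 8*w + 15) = (t + w)/(w + 3)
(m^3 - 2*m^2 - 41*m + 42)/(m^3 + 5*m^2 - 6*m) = (m - 7)/m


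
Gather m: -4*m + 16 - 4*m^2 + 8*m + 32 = -4*m^2 + 4*m + 48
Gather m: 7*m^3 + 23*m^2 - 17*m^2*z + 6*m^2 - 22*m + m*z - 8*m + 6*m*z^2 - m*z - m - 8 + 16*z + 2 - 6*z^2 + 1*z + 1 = 7*m^3 + m^2*(29 - 17*z) + m*(6*z^2 - 31) - 6*z^2 + 17*z - 5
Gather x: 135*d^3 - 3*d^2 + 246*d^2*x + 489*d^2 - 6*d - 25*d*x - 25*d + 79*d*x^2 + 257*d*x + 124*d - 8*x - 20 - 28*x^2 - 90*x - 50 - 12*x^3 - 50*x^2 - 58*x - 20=135*d^3 + 486*d^2 + 93*d - 12*x^3 + x^2*(79*d - 78) + x*(246*d^2 + 232*d - 156) - 90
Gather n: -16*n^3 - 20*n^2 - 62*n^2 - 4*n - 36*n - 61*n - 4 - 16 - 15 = -16*n^3 - 82*n^2 - 101*n - 35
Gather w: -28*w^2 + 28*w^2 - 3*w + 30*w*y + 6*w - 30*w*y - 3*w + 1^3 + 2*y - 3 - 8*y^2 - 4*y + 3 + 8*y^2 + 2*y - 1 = 0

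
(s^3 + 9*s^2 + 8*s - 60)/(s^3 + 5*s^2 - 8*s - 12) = (s + 5)/(s + 1)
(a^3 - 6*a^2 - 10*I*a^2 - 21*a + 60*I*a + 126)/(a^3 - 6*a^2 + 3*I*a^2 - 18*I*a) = (a^2 - 10*I*a - 21)/(a*(a + 3*I))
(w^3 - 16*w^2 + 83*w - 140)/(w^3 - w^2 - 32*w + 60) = (w^2 - 11*w + 28)/(w^2 + 4*w - 12)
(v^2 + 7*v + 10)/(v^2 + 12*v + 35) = (v + 2)/(v + 7)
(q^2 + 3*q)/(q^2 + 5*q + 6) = q/(q + 2)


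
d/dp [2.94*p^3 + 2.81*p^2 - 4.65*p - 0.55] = 8.82*p^2 + 5.62*p - 4.65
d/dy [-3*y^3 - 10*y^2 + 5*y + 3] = -9*y^2 - 20*y + 5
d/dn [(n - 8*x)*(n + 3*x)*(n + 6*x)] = 3*n^2 + 2*n*x - 54*x^2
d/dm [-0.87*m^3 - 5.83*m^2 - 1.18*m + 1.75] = -2.61*m^2 - 11.66*m - 1.18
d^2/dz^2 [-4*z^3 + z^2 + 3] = 2 - 24*z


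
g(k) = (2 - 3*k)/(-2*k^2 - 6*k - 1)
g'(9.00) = -0.00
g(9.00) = 0.12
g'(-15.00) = -0.01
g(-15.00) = -0.13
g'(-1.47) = -0.79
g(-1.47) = 1.83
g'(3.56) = -0.01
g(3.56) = 0.18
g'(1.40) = 0.08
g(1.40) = 0.17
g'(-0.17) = 9424.85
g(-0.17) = -66.40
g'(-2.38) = -9.99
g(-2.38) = 4.68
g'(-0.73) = 1.11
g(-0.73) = 1.81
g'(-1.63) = -1.16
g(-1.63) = 1.99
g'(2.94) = -0.01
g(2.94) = 0.19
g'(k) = (2 - 3*k)*(4*k + 6)/(-2*k^2 - 6*k - 1)^2 - 3/(-2*k^2 - 6*k - 1)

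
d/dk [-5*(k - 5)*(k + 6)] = -10*k - 5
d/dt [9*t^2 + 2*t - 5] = 18*t + 2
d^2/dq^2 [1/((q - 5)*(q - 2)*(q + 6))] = 2*(6*q^4 - 8*q^3 - 93*q^2 - 84*q + 1084)/(q^9 - 3*q^8 - 93*q^7 + 371*q^6 + 2616*q^5 - 14412*q^4 - 10448*q^3 + 173520*q^2 - 345600*q + 216000)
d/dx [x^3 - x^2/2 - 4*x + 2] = 3*x^2 - x - 4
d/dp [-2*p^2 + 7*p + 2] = 7 - 4*p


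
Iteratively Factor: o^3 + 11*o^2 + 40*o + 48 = (o + 4)*(o^2 + 7*o + 12) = (o + 4)^2*(o + 3)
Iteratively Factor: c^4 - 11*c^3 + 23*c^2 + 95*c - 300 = (c - 5)*(c^3 - 6*c^2 - 7*c + 60) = (c - 5)*(c - 4)*(c^2 - 2*c - 15) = (c - 5)^2*(c - 4)*(c + 3)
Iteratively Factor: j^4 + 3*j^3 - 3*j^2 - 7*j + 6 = (j - 1)*(j^3 + 4*j^2 + j - 6) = (j - 1)*(j + 2)*(j^2 + 2*j - 3) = (j - 1)^2*(j + 2)*(j + 3)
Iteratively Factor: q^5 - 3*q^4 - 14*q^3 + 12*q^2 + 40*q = (q - 2)*(q^4 - q^3 - 16*q^2 - 20*q) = q*(q - 2)*(q^3 - q^2 - 16*q - 20) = q*(q - 2)*(q + 2)*(q^2 - 3*q - 10) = q*(q - 2)*(q + 2)^2*(q - 5)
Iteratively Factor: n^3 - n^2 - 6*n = (n - 3)*(n^2 + 2*n) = (n - 3)*(n + 2)*(n)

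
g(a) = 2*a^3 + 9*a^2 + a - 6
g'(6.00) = 325.00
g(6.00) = 756.00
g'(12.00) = 1081.00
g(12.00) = 4758.00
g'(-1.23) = -12.06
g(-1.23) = 2.66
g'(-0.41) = -5.37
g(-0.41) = -5.03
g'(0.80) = 19.24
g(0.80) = 1.58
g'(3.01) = 109.54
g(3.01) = 133.09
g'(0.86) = 20.92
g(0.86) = 2.79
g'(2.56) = 86.40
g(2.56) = 89.10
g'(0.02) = 1.36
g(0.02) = -5.98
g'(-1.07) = -11.39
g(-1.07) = 0.78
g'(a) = 6*a^2 + 18*a + 1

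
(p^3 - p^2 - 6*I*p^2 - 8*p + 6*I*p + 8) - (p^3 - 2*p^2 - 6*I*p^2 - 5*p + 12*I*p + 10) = p^2 - 3*p - 6*I*p - 2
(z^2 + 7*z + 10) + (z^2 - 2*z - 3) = 2*z^2 + 5*z + 7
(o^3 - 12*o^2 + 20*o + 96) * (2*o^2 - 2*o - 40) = 2*o^5 - 26*o^4 + 24*o^3 + 632*o^2 - 992*o - 3840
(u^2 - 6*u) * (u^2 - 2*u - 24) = u^4 - 8*u^3 - 12*u^2 + 144*u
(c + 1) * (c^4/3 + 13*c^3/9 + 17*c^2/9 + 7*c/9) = c^5/3 + 16*c^4/9 + 10*c^3/3 + 8*c^2/3 + 7*c/9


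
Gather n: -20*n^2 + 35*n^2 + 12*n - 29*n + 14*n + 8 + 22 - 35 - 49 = 15*n^2 - 3*n - 54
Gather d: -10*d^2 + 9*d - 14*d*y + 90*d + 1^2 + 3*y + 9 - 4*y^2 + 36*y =-10*d^2 + d*(99 - 14*y) - 4*y^2 + 39*y + 10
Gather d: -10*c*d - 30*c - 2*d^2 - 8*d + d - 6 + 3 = -30*c - 2*d^2 + d*(-10*c - 7) - 3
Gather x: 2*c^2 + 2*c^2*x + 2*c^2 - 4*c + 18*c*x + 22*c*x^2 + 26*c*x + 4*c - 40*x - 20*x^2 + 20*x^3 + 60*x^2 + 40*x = 4*c^2 + 20*x^3 + x^2*(22*c + 40) + x*(2*c^2 + 44*c)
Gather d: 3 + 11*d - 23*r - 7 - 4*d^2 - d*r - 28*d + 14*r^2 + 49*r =-4*d^2 + d*(-r - 17) + 14*r^2 + 26*r - 4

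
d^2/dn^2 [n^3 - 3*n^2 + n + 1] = 6*n - 6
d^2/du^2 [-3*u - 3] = 0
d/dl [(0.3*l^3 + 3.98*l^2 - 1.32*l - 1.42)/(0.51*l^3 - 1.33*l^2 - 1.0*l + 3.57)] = (-2.4288*l^4 + 0.746400000000001*l^3 - 0.35*l^2 + 24.64*l - 6.1324)/(0.2601*l^6 - 1.3566*l^5 + 0.7489*l^4 + 6.3014*l^3 - 8.4962*l^2 - 7.14*l + 12.7449)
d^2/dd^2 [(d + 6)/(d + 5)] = 2/(d + 5)^3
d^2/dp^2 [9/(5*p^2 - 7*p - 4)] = 18*(25*p^2 - 35*p - (10*p - 7)^2 - 20)/(-5*p^2 + 7*p + 4)^3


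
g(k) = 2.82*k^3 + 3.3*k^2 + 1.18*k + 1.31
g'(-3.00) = 57.52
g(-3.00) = -48.67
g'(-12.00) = 1140.22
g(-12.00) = -4410.61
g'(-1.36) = 7.85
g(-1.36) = -1.28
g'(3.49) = 127.26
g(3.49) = 165.50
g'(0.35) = 4.53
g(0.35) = 2.25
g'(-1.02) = 3.25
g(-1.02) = 0.55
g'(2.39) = 65.28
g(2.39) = 61.48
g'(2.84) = 88.16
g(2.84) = 95.87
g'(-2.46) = 36.14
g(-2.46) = -23.60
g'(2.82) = 87.07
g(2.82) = 94.12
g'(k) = 8.46*k^2 + 6.6*k + 1.18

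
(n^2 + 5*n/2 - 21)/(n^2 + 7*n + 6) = (n - 7/2)/(n + 1)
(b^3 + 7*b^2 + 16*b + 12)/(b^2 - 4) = (b^2 + 5*b + 6)/(b - 2)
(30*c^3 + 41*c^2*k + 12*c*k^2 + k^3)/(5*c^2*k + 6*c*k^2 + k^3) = (6*c + k)/k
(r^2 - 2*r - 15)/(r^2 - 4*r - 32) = (-r^2 + 2*r + 15)/(-r^2 + 4*r + 32)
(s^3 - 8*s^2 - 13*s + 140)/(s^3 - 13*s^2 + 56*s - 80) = (s^2 - 3*s - 28)/(s^2 - 8*s + 16)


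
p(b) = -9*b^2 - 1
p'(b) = -18*b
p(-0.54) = -3.62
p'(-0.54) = 9.72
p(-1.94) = -34.87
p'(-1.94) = 34.92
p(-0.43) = -2.66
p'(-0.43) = 7.74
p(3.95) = -141.42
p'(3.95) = -71.10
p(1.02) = -10.36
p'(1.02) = -18.36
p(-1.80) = -30.16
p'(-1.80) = 32.40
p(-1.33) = -16.92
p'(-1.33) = 23.94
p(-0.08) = -1.06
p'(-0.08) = 1.44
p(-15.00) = -2026.00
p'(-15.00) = 270.00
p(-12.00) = -1297.00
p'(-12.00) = 216.00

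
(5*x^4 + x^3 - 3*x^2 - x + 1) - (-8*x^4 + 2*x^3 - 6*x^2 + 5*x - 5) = 13*x^4 - x^3 + 3*x^2 - 6*x + 6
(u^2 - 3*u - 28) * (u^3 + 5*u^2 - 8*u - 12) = u^5 + 2*u^4 - 51*u^3 - 128*u^2 + 260*u + 336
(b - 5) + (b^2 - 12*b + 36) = b^2 - 11*b + 31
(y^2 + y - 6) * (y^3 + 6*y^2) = y^5 + 7*y^4 - 36*y^2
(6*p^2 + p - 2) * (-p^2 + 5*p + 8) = -6*p^4 + 29*p^3 + 55*p^2 - 2*p - 16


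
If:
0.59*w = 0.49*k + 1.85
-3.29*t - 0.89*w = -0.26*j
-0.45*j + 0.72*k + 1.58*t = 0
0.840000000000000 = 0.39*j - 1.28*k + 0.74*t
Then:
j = -8.07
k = -3.52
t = -0.70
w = 0.21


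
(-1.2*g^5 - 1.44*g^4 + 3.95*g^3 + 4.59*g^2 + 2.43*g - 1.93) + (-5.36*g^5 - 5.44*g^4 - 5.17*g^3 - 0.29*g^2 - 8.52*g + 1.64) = -6.56*g^5 - 6.88*g^4 - 1.22*g^3 + 4.3*g^2 - 6.09*g - 0.29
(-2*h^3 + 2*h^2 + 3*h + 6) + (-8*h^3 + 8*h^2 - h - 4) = -10*h^3 + 10*h^2 + 2*h + 2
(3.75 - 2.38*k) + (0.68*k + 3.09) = 6.84 - 1.7*k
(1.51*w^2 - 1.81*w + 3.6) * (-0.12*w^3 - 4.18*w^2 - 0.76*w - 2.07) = -0.1812*w^5 - 6.0946*w^4 + 5.9862*w^3 - 16.7981*w^2 + 1.0107*w - 7.452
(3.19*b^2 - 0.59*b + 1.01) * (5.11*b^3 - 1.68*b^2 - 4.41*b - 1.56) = 16.3009*b^5 - 8.3741*b^4 - 7.9156*b^3 - 4.0713*b^2 - 3.5337*b - 1.5756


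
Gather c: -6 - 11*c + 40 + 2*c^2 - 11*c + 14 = 2*c^2 - 22*c + 48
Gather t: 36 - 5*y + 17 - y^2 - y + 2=-y^2 - 6*y + 55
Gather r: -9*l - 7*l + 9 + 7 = 16 - 16*l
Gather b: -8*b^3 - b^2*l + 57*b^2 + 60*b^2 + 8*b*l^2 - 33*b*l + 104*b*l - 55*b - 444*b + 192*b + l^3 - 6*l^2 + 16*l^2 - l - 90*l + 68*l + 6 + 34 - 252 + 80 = -8*b^3 + b^2*(117 - l) + b*(8*l^2 + 71*l - 307) + l^3 + 10*l^2 - 23*l - 132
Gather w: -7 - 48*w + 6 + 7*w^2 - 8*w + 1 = 7*w^2 - 56*w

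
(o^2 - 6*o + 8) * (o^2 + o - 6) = o^4 - 5*o^3 - 4*o^2 + 44*o - 48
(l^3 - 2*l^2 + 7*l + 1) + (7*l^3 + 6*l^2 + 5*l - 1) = 8*l^3 + 4*l^2 + 12*l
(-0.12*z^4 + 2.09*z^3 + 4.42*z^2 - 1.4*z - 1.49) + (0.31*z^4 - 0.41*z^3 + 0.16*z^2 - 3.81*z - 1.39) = 0.19*z^4 + 1.68*z^3 + 4.58*z^2 - 5.21*z - 2.88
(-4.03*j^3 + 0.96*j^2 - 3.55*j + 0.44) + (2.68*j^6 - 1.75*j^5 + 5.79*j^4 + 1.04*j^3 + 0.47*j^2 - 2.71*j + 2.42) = 2.68*j^6 - 1.75*j^5 + 5.79*j^4 - 2.99*j^3 + 1.43*j^2 - 6.26*j + 2.86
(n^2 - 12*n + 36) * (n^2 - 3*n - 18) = n^4 - 15*n^3 + 54*n^2 + 108*n - 648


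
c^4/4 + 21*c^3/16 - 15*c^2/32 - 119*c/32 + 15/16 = (c/4 + 1/2)*(c - 3/2)*(c - 1/4)*(c + 5)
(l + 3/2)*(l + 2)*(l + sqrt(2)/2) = l^3 + sqrt(2)*l^2/2 + 7*l^2/2 + 7*sqrt(2)*l/4 + 3*l + 3*sqrt(2)/2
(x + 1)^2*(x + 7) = x^3 + 9*x^2 + 15*x + 7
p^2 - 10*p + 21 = (p - 7)*(p - 3)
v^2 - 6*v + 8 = (v - 4)*(v - 2)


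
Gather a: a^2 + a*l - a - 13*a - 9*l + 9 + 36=a^2 + a*(l - 14) - 9*l + 45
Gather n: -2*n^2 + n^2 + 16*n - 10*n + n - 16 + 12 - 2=-n^2 + 7*n - 6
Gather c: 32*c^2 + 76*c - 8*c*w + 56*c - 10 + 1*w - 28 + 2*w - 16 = 32*c^2 + c*(132 - 8*w) + 3*w - 54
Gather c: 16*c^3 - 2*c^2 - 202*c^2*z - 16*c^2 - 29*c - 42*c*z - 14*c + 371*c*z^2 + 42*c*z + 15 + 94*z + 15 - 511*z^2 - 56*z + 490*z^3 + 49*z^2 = 16*c^3 + c^2*(-202*z - 18) + c*(371*z^2 - 43) + 490*z^3 - 462*z^2 + 38*z + 30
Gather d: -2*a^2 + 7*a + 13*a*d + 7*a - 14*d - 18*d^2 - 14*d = -2*a^2 + 14*a - 18*d^2 + d*(13*a - 28)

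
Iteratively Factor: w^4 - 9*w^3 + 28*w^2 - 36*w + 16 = (w - 2)*(w^3 - 7*w^2 + 14*w - 8) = (w - 2)*(w - 1)*(w^2 - 6*w + 8) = (w - 4)*(w - 2)*(w - 1)*(w - 2)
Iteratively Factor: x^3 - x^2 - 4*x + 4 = (x - 1)*(x^2 - 4) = (x - 1)*(x + 2)*(x - 2)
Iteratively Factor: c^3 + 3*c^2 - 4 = (c + 2)*(c^2 + c - 2) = (c + 2)^2*(c - 1)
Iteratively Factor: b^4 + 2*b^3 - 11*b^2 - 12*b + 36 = (b + 3)*(b^3 - b^2 - 8*b + 12) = (b - 2)*(b + 3)*(b^2 + b - 6) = (b - 2)^2*(b + 3)*(b + 3)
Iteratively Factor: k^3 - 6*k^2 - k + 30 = (k - 5)*(k^2 - k - 6) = (k - 5)*(k + 2)*(k - 3)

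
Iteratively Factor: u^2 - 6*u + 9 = (u - 3)*(u - 3)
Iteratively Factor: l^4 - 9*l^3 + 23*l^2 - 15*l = (l - 3)*(l^3 - 6*l^2 + 5*l) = (l - 5)*(l - 3)*(l^2 - l) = l*(l - 5)*(l - 3)*(l - 1)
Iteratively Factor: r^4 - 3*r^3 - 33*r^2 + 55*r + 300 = (r + 3)*(r^3 - 6*r^2 - 15*r + 100) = (r - 5)*(r + 3)*(r^2 - r - 20) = (r - 5)^2*(r + 3)*(r + 4)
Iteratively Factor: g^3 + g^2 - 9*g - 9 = (g + 1)*(g^2 - 9) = (g - 3)*(g + 1)*(g + 3)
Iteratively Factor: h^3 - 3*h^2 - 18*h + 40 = (h + 4)*(h^2 - 7*h + 10) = (h - 5)*(h + 4)*(h - 2)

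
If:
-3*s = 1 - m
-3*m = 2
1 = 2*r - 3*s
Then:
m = -2/3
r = -1/3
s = -5/9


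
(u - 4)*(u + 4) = u^2 - 16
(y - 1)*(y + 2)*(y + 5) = y^3 + 6*y^2 + 3*y - 10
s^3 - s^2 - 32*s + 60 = (s - 5)*(s - 2)*(s + 6)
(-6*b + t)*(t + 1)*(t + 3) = -6*b*t^2 - 24*b*t - 18*b + t^3 + 4*t^2 + 3*t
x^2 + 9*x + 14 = (x + 2)*(x + 7)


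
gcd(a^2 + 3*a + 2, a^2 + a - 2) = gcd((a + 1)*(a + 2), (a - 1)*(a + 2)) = a + 2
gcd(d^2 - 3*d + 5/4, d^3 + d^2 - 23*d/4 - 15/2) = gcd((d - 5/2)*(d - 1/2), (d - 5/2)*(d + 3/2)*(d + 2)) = d - 5/2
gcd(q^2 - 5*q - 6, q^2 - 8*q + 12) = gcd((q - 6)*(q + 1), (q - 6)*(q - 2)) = q - 6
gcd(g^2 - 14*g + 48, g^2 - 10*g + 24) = g - 6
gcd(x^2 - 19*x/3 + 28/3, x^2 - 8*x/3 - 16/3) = x - 4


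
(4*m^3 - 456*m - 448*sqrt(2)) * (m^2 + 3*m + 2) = 4*m^5 + 12*m^4 - 448*m^3 - 1368*m^2 - 448*sqrt(2)*m^2 - 1344*sqrt(2)*m - 912*m - 896*sqrt(2)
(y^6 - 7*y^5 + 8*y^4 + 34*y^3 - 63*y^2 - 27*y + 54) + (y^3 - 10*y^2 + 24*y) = y^6 - 7*y^5 + 8*y^4 + 35*y^3 - 73*y^2 - 3*y + 54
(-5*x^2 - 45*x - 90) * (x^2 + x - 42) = -5*x^4 - 50*x^3 + 75*x^2 + 1800*x + 3780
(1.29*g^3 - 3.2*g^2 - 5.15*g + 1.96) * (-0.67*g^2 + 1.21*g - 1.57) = -0.8643*g^5 + 3.7049*g^4 - 2.4468*g^3 - 2.5207*g^2 + 10.4571*g - 3.0772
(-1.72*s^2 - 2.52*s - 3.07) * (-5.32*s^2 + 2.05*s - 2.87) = 9.1504*s^4 + 9.8804*s^3 + 16.1028*s^2 + 0.938900000000001*s + 8.8109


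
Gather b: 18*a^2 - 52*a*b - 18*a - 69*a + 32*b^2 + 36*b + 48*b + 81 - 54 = 18*a^2 - 87*a + 32*b^2 + b*(84 - 52*a) + 27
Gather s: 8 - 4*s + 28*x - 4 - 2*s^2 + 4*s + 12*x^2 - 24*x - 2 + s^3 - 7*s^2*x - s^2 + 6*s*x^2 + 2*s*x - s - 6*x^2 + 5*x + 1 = s^3 + s^2*(-7*x - 3) + s*(6*x^2 + 2*x - 1) + 6*x^2 + 9*x + 3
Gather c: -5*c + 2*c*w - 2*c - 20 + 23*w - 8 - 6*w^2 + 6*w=c*(2*w - 7) - 6*w^2 + 29*w - 28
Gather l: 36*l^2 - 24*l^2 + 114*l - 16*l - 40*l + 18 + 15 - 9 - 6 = 12*l^2 + 58*l + 18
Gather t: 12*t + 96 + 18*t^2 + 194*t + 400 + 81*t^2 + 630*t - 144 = 99*t^2 + 836*t + 352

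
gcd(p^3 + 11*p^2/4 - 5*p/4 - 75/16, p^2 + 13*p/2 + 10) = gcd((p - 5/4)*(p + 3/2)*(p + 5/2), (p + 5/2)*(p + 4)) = p + 5/2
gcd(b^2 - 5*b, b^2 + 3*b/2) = b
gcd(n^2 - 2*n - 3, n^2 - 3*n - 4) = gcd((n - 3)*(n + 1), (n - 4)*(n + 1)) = n + 1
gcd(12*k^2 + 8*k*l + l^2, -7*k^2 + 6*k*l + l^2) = 1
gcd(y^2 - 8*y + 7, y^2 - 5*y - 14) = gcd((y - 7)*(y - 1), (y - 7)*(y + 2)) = y - 7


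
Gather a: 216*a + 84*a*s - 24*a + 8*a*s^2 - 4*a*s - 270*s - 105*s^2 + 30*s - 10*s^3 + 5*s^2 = a*(8*s^2 + 80*s + 192) - 10*s^3 - 100*s^2 - 240*s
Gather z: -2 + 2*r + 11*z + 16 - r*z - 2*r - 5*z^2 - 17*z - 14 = -5*z^2 + z*(-r - 6)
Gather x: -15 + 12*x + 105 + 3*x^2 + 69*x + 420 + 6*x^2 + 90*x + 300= 9*x^2 + 171*x + 810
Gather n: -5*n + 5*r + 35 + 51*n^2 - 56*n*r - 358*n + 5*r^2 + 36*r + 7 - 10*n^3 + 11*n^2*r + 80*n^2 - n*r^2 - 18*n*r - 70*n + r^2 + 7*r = -10*n^3 + n^2*(11*r + 131) + n*(-r^2 - 74*r - 433) + 6*r^2 + 48*r + 42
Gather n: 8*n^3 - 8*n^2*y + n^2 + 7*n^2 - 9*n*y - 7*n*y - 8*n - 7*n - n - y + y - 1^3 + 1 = 8*n^3 + n^2*(8 - 8*y) + n*(-16*y - 16)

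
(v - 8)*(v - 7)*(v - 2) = v^3 - 17*v^2 + 86*v - 112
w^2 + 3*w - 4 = (w - 1)*(w + 4)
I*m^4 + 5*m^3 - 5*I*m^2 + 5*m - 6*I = (m - 3*I)*(m - 2*I)*(m + I)*(I*m + 1)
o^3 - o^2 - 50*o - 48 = (o - 8)*(o + 1)*(o + 6)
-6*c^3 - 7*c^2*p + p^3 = (-3*c + p)*(c + p)*(2*c + p)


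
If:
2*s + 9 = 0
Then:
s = -9/2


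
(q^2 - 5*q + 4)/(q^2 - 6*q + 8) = (q - 1)/(q - 2)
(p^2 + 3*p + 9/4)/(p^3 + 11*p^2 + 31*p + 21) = (p^2 + 3*p + 9/4)/(p^3 + 11*p^2 + 31*p + 21)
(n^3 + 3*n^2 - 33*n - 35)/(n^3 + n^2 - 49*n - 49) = (n - 5)/(n - 7)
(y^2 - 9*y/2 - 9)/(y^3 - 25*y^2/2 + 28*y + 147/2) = (y - 6)/(y^2 - 14*y + 49)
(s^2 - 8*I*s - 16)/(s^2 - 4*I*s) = (s - 4*I)/s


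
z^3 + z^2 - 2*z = z*(z - 1)*(z + 2)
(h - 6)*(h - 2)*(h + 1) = h^3 - 7*h^2 + 4*h + 12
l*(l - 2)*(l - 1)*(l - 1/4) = l^4 - 13*l^3/4 + 11*l^2/4 - l/2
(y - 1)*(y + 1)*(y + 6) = y^3 + 6*y^2 - y - 6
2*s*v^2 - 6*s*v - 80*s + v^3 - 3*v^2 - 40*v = (2*s + v)*(v - 8)*(v + 5)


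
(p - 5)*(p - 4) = p^2 - 9*p + 20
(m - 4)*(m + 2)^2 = m^3 - 12*m - 16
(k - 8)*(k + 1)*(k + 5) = k^3 - 2*k^2 - 43*k - 40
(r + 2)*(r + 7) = r^2 + 9*r + 14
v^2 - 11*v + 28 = (v - 7)*(v - 4)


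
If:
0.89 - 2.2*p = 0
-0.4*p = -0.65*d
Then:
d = 0.25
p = 0.40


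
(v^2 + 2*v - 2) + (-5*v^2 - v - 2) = -4*v^2 + v - 4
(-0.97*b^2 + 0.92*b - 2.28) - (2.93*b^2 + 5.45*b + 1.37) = -3.9*b^2 - 4.53*b - 3.65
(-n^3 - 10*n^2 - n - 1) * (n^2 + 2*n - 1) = -n^5 - 12*n^4 - 20*n^3 + 7*n^2 - n + 1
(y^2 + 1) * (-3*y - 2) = -3*y^3 - 2*y^2 - 3*y - 2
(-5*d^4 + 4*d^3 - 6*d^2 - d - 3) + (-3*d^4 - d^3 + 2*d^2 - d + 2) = -8*d^4 + 3*d^3 - 4*d^2 - 2*d - 1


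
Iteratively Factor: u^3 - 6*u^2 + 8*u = (u - 2)*(u^2 - 4*u) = (u - 4)*(u - 2)*(u)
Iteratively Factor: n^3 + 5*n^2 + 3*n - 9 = (n + 3)*(n^2 + 2*n - 3) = (n + 3)^2*(n - 1)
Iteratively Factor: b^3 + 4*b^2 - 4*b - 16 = (b + 4)*(b^2 - 4) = (b - 2)*(b + 4)*(b + 2)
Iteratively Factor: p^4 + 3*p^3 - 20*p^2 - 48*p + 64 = (p - 1)*(p^3 + 4*p^2 - 16*p - 64) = (p - 1)*(p + 4)*(p^2 - 16) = (p - 4)*(p - 1)*(p + 4)*(p + 4)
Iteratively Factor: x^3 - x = (x - 1)*(x^2 + x) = (x - 1)*(x + 1)*(x)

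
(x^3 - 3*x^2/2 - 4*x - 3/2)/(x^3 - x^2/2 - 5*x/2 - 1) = (x - 3)/(x - 2)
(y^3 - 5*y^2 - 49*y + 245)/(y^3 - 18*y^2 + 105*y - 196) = (y^2 + 2*y - 35)/(y^2 - 11*y + 28)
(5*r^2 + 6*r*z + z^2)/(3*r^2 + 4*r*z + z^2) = (5*r + z)/(3*r + z)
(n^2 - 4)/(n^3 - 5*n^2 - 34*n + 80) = (n + 2)/(n^2 - 3*n - 40)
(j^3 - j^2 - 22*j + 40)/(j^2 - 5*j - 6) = (-j^3 + j^2 + 22*j - 40)/(-j^2 + 5*j + 6)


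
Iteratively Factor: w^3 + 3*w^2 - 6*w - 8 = (w - 2)*(w^2 + 5*w + 4) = (w - 2)*(w + 1)*(w + 4)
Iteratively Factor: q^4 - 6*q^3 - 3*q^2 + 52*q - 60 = (q - 5)*(q^3 - q^2 - 8*q + 12) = (q - 5)*(q + 3)*(q^2 - 4*q + 4) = (q - 5)*(q - 2)*(q + 3)*(q - 2)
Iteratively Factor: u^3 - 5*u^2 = (u)*(u^2 - 5*u) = u^2*(u - 5)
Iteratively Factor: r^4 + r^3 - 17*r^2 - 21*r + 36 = (r - 1)*(r^3 + 2*r^2 - 15*r - 36) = (r - 1)*(r + 3)*(r^2 - r - 12) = (r - 1)*(r + 3)^2*(r - 4)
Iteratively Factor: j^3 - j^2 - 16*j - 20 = (j + 2)*(j^2 - 3*j - 10) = (j - 5)*(j + 2)*(j + 2)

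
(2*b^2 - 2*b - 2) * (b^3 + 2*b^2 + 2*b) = 2*b^5 + 2*b^4 - 2*b^3 - 8*b^2 - 4*b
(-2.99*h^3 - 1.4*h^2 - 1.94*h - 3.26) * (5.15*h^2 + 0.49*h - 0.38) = -15.3985*h^5 - 8.6751*h^4 - 9.5408*h^3 - 17.2076*h^2 - 0.8602*h + 1.2388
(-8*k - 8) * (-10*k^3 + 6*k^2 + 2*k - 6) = 80*k^4 + 32*k^3 - 64*k^2 + 32*k + 48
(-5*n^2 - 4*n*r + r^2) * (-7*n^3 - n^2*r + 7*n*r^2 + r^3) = 35*n^5 + 33*n^4*r - 38*n^3*r^2 - 34*n^2*r^3 + 3*n*r^4 + r^5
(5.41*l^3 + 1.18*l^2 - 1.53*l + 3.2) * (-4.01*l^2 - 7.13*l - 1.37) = -21.6941*l^5 - 43.3051*l^4 - 9.6898*l^3 - 3.5397*l^2 - 20.7199*l - 4.384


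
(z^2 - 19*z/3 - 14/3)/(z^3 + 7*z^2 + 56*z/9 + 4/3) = 3*(z - 7)/(3*z^2 + 19*z + 6)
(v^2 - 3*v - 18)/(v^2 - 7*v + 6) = (v + 3)/(v - 1)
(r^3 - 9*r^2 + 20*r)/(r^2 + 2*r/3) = 3*(r^2 - 9*r + 20)/(3*r + 2)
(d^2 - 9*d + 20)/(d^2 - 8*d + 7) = (d^2 - 9*d + 20)/(d^2 - 8*d + 7)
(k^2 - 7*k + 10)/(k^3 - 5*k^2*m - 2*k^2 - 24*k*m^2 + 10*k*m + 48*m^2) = (k - 5)/(k^2 - 5*k*m - 24*m^2)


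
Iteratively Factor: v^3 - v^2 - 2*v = (v)*(v^2 - v - 2) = v*(v - 2)*(v + 1)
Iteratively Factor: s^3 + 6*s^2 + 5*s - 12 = (s - 1)*(s^2 + 7*s + 12) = (s - 1)*(s + 4)*(s + 3)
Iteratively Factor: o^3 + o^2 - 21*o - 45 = (o - 5)*(o^2 + 6*o + 9) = (o - 5)*(o + 3)*(o + 3)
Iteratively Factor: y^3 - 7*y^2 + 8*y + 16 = (y - 4)*(y^2 - 3*y - 4) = (y - 4)^2*(y + 1)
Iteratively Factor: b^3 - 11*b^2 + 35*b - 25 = (b - 1)*(b^2 - 10*b + 25) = (b - 5)*(b - 1)*(b - 5)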